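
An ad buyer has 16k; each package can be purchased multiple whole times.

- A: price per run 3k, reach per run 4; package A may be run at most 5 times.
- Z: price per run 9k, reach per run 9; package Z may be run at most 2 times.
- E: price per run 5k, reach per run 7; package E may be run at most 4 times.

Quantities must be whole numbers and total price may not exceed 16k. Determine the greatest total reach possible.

Take 2×A and 2×E: price 16 ≤ 16, reach 2·4 + 2·7 = 22.
No other integer combination yields more.

22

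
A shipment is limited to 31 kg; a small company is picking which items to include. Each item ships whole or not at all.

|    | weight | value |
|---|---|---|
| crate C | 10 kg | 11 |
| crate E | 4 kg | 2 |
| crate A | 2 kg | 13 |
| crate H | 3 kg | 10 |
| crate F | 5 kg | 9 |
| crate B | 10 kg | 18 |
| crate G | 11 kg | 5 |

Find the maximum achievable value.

61

Allowing fractional choices, the relaxed optimum would be about 61.5, but items are indivisible.
crate C + crate A + crate H + crate F + crate B: weight 10 + 2 + 3 + 5 + 10 = 30 ≤ 31, value 11 + 13 + 10 + 9 + 18 = 61.
crate C + crate E + crate A + crate H + crate B: weight 10 + 4 + 2 + 3 + 10 = 29 ≤ 31, value 11 + 2 + 13 + 10 + 18 = 54.
crate A + crate H + crate F + crate B + crate G: weight 2 + 3 + 5 + 10 + 11 = 31 ≤ 31, value 13 + 10 + 9 + 18 + 5 = 55.
Best is crate C, crate A, crate H, crate F, and crate B with total value 61.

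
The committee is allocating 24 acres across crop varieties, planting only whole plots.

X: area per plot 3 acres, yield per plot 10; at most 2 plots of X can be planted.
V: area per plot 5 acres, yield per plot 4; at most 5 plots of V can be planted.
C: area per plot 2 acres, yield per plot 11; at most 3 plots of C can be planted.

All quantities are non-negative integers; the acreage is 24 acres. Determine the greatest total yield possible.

This is a bounded integer knapsack.
Take 2×X, 2×V, and 3×C: area 22 ≤ 24, yield 2·10 + 2·4 + 3·11 = 61.
C has the best ratio (11/2) and is taken to its limit of 3; remaining capacity is filled optimally with the others.

61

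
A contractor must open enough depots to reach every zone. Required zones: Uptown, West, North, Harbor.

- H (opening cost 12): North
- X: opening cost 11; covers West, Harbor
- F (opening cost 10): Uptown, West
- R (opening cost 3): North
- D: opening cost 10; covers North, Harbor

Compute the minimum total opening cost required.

20

This is a weighted set-cover instance.
The greedy cost-per-new-zone heuristic would pick R, F, and D for 23, but a cheaper cover exists.
Choose F and D: together they cover Uptown, West, North, Harbor — every zone.
Total opening cost: 10 + 10 = 20.
No cover costs less than 20.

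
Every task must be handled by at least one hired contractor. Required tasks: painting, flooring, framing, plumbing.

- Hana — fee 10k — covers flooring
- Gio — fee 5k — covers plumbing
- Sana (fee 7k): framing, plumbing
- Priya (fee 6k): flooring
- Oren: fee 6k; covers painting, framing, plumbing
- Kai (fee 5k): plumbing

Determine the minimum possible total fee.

12

Choose Priya and Oren: together they cover painting, flooring, framing, plumbing — every task.
Total fee: 6 + 6 = 12.
No cover costs less than 12.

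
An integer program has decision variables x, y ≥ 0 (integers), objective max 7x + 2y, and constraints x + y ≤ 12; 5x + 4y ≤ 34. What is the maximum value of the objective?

(x,y)=(6,1): 1·6+1·1=7≤12, 5·6+4·1=34≤34, objective 44.
(x,y)=(6,0): 1·6+1·0=6≤12, 5·6+4·0=30≤34, objective 42.
(x,y)=(5,2): 1·5+1·2=7≤12, 5·5+4·2=33≤34, objective 39.
The best lattice point is (6,1), giving 44.

44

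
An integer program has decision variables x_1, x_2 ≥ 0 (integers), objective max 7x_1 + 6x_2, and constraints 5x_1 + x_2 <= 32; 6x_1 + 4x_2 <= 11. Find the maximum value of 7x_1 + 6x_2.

(x_1,x_2)=(1,1): 5·1+1·1=6≤32, 6·1+4·1=10≤11, objective 13.
(x_1,x_2)=(0,2): 5·0+1·2=2≤32, 6·0+4·2=8≤11, objective 12.
(x_1,x_2)=(1,0): 5·1+1·0=5≤32, 6·1+4·0=6≤11, objective 7.
No feasible integer point exceeds 13.

13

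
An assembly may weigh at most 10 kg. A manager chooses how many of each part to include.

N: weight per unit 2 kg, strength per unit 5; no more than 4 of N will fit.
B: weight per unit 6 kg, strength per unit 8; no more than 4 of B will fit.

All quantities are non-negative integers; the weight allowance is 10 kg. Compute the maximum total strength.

This is a bounded integer knapsack.
N has the best ratio (5/2); taking only N gives at most 4×5 = 20 (stopped by the supply cap of 4).
Optimal: 4×N: weight 8 ≤ 10, strength 4·5 = 20.

20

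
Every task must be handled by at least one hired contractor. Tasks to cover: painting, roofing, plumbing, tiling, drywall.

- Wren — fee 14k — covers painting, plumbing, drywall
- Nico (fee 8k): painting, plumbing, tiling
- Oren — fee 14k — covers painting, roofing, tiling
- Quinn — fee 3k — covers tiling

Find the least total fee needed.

28

The greedy cost-per-new-task heuristic would pick Nico, Wren, and Oren for 36, but a cheaper cover exists.
Choose Wren and Oren: together they cover painting, roofing, plumbing, tiling, drywall — every task.
Total fee: 14 + 14 = 28.
No cover costs less than 28.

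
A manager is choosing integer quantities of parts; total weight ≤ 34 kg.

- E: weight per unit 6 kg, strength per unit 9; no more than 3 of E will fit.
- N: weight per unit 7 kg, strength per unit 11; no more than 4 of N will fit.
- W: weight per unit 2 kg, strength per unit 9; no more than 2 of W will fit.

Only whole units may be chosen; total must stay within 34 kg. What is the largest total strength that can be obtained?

62

1×E, 3×N, and 2×W: weight 31 ≤ 34, strength 1·9 + 3·11 + 2·9 = 60.
4×N and 2×W: weight 32 ≤ 34, strength 4·11 + 2·9 = 62.
Best is 62.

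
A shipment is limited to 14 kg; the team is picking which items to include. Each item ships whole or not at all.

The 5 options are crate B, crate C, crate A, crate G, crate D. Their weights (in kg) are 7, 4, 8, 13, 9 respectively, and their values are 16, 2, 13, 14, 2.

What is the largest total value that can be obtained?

18

crate C + crate A: weight 4 + 8 = 12 ≤ 14, value 2 + 13 = 15.
crate B + crate C: weight 7 + 4 = 11 ≤ 14, value 16 + 2 = 18.
crate B: weight 7 ≤ 14, value 16.
Best is crate B and crate C with total value 18.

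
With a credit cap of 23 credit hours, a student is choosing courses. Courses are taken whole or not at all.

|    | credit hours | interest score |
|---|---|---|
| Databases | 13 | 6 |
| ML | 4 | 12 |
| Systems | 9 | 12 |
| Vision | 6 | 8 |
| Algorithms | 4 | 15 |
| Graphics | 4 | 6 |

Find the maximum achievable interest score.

47

ML + Vision + Algorithms + Graphics: credit hours 4 + 6 + 4 + 4 = 18 ≤ 23, interest score 12 + 8 + 15 + 6 = 41.
ML + Systems + Vision + Algorithms: credit hours 4 + 9 + 6 + 4 = 23 ≤ 23, interest score 12 + 12 + 8 + 15 = 47.
ML + Systems + Algorithms + Graphics: credit hours 4 + 9 + 4 + 4 = 21 ≤ 23, interest score 12 + 12 + 15 + 6 = 45.
Best is ML, Systems, Vision, and Algorithms with total interest score 47.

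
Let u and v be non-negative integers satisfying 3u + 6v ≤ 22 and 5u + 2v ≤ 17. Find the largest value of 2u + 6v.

20

Relaxing integrality, the LP optimum is 22.00 at (u,v) = (0, 3.67), which is not an integer point.
(u,v)=(1,3): 3·1+6·3=21≤22, 5·1+2·3=11≤17, objective 20.
(u,v)=(0,3): 3·0+6·3=18≤22, 5·0+2·3=6≤17, objective 18.
(u,v)=(2,2): 3·2+6·2=18≤22, 5·2+2·2=14≤17, objective 16.
(u,v)=(1,2): 3·1+6·2=15≤22, 5·1+2·2=9≤17, objective 14.
The best lattice point is (1,3), giving 20.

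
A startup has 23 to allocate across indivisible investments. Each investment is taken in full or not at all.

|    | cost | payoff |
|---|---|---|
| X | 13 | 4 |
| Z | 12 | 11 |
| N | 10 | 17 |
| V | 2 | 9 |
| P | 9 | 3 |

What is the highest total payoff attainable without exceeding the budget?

29

Allowing fractional choices, the relaxed optimum would be about 36.1, but investments are indivisible.
N + V + P: cost 10 + 2 + 9 = 21 ≤ 23, payoff 17 + 9 + 3 = 29.
N + V: cost 10 + 2 = 12 ≤ 23, payoff 17 + 9 = 26.
Z + N: cost 12 + 10 = 22 ≤ 23, payoff 11 + 17 = 28.
Best is N, V, and P with total payoff 29.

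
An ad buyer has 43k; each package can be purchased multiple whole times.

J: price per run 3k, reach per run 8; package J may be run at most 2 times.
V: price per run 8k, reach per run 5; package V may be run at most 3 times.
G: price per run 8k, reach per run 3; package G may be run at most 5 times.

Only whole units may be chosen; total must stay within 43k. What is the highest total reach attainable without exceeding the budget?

34

2×J, 3×V, and 1×G: price 38 ≤ 43, reach 2·8 + 3·5 + 1·3 = 34.
2×J, 2×V, and 2×G: price 38 ≤ 43, reach 2·8 + 2·5 + 2·3 = 32.
Best is 34.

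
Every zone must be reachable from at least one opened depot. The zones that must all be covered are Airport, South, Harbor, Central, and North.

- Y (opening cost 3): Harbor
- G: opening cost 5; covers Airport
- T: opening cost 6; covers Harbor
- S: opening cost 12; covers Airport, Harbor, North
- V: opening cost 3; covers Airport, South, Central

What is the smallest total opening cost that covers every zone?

The greedy cost-per-new-zone heuristic would pick V, Y, and S for 18, but a cheaper cover exists.
Choose S and V: together they cover Airport, South, Harbor, Central, North — every zone.
Total opening cost: 12 + 3 = 15.
No cover costs less than 15.

15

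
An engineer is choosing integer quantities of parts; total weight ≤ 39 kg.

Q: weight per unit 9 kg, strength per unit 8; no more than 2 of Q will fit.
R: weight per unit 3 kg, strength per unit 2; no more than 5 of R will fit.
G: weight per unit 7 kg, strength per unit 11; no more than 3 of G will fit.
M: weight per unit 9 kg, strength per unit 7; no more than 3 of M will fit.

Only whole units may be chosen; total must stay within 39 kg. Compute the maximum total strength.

2×Q and 3×G: weight 39 ≤ 39, strength 2·8 + 3·11 = 49.
1×Q, 3×G, and 1×M: weight 39 ≤ 39, strength 1·8 + 3·11 + 1·7 = 48.
Best is 49.

49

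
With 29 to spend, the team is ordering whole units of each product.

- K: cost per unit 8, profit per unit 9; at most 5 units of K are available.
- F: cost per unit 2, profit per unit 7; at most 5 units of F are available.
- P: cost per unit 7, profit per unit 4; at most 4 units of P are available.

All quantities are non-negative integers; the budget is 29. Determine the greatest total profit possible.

2×K and 5×F: cost 26 ≤ 29, profit 2·9 + 5·7 = 53.
1×K, 5×F, and 1×P: cost 25 ≤ 29, profit 1·9 + 5·7 + 1·4 = 48.
Best is 53.

53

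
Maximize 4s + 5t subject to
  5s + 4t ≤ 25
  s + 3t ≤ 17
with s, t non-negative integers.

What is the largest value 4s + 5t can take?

29

(s,t)=(1,5): 5·1+4·5=25≤25, 1·1+3·5=16≤17, objective 29.
(s,t)=(0,5): 5·0+4·5=20≤25, 1·0+3·5=15≤17, objective 25.
No feasible integer point exceeds 29.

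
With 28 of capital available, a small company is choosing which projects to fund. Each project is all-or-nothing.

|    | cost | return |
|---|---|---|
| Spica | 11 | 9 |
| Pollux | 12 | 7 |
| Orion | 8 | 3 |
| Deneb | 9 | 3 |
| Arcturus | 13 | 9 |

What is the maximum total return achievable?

Take Spica and Arcturus: cost 11 + 13 = 24 ≤ 28, return 9 + 9 = 18.
No other feasible combination does better.

18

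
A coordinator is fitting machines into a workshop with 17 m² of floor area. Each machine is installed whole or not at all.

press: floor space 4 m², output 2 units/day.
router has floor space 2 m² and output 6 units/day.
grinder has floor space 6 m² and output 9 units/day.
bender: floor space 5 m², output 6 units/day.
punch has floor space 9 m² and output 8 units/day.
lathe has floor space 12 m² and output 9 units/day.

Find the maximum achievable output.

Treat it as a binary knapsack problem.
Allowing fractional choices, the relaxed optimum would be about 24.6, but machines are indivisible.
router + grinder + punch: floor space 2 + 6 + 9 = 17 ≤ 17, output 6 + 9 + 8 = 23.
press + router + grinder + bender: floor space 4 + 2 + 6 + 5 = 17 ≤ 17, output 2 + 6 + 9 + 6 = 23.
router + grinder + bender: floor space 2 + 6 + 5 = 13 ≤ 17, output 6 + 9 + 6 = 21.
The maximum output is 23; one optimal choice is press, router, grinder, and bender.

23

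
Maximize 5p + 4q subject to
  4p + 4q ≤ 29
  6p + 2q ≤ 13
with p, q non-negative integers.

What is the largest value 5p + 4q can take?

(p,q)=(0,6) is feasible, giving 24.
(p,q)=(0,5) is feasible, giving 20.
No feasible integer point exceeds 24.

24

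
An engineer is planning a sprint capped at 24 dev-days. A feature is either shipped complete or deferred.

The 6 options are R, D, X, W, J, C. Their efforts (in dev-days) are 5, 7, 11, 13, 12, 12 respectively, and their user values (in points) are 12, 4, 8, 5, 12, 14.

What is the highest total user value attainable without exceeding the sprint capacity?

This is an integer program with binary decision variables.
Take R, D, and C: effort 5 + 7 + 12 = 24 ≤ 24, user value 12 + 4 + 14 = 30.
No other feasible combination does better.

30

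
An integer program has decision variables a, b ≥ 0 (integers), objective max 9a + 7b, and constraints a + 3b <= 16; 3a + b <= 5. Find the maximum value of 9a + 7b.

35

(a,b)=(0,5): 1·0+3·5=15≤16, 3·0+1·5=5≤5, objective 35.
(a,b)=(0,4): 1·0+3·4=12≤16, 3·0+1·4=4≤5, objective 28.
No feasible integer point exceeds 35.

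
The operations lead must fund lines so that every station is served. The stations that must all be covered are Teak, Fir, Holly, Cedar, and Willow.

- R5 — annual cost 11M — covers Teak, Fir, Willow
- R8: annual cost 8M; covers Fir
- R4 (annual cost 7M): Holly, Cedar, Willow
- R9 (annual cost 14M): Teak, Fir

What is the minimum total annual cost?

This is a weighted set-cover instance.
Choose R5 and R4: together they cover Teak, Fir, Holly, Cedar, Willow — every station.
Total annual cost: 11 + 7 = 18.

18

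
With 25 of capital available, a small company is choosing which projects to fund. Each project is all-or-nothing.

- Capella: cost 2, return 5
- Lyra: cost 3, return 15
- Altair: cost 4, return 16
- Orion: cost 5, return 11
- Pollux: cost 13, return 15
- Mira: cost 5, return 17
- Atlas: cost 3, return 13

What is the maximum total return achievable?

Capella + Lyra + Altair + Mira + Atlas: cost 2 + 3 + 4 + 5 + 3 = 17 ≤ 25, return 5 + 15 + 16 + 17 + 13 = 66.
Capella + Lyra + Altair + Orion + Mira + Atlas: cost 2 + 3 + 4 + 5 + 5 + 3 = 22 ≤ 25, return 5 + 15 + 16 + 11 + 17 + 13 = 77.
Lyra + Altair + Orion + Mira + Atlas: cost 3 + 4 + 5 + 5 + 3 = 20 ≤ 25, return 15 + 16 + 11 + 17 + 13 = 72.
Best is Capella, Lyra, Altair, Orion, Mira, and Atlas with total return 77.

77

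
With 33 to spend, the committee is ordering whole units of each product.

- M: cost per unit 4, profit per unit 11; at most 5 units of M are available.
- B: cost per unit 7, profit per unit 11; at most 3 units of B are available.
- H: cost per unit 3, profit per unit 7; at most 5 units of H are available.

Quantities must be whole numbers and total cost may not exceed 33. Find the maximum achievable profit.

Take 5×M and 4×H: cost 32 ≤ 33, profit 5·11 + 4·7 = 83.
M has the best ratio (11/4) and is taken to its limit of 5; remaining capacity is filled optimally with the others.

83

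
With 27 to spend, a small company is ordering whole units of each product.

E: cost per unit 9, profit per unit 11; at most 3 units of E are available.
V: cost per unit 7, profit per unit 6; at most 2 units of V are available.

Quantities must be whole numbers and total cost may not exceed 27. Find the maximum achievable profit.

3×E: cost 27 ≤ 27, profit 3·11 = 33.
2×E and 1×V: cost 25 ≤ 27, profit 2·11 + 1·6 = 28.
Best is 33.

33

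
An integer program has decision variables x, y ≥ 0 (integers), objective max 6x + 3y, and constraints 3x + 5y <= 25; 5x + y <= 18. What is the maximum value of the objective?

27

(x,y)=(3,3): 3·3+5·3=24≤25, 5·3+1·3=18≤18, objective 27.
(x,y)=(3,2): 3·3+5·2=19≤25, 5·3+1·2=17≤18, objective 24.
Maximum is 27 at (x,y)=(3,3).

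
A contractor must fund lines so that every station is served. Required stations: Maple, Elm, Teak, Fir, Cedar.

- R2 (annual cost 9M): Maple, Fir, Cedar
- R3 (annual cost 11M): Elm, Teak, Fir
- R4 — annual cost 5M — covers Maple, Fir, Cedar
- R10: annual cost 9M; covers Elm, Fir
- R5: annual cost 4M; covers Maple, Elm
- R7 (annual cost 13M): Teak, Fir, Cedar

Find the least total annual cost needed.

This is an integer covering problem.
The greedy cost-per-new-station heuristic would pick R4, R5, and R3 for 20, but a cheaper cover exists.
Choose R3 and R4: together they cover Maple, Elm, Teak, Fir, Cedar — every station.
Total annual cost: 11 + 5 = 16.
No cover costs less than 16.

16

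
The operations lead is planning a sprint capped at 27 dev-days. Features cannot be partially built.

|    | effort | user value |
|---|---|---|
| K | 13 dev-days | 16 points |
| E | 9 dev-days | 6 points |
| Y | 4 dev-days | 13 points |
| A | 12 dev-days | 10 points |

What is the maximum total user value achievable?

This is an integer program with binary decision variables.
K + E + Y: effort 13 + 9 + 4 = 26 ≤ 27, user value 16 + 6 + 13 = 35.
K + Y: effort 13 + 4 = 17 ≤ 27, user value 16 + 13 = 29.
Best is K, E, and Y with total user value 35.

35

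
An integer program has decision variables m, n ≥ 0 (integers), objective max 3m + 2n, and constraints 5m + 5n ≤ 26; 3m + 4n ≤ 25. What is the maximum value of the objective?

(m,n)=(5,0) is feasible, giving 15.
(m,n)=(4,1) is feasible, giving 14.
(m,n)=(4,0) is feasible, giving 12.
No feasible integer point exceeds 15.

15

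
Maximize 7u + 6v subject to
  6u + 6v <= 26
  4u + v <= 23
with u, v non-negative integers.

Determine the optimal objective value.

28

(u,v)=(4,0): 6·4+6·0=24≤26, 4·4+1·0=16≤23, objective 28.
(u,v)=(3,1): 6·3+6·1=24≤26, 4·3+1·1=13≤23, objective 27.
(u,v)=(3,0): 6·3+6·0=18≤26, 4·3+1·0=12≤23, objective 21.
Maximum is 28 at (u,v)=(4,0).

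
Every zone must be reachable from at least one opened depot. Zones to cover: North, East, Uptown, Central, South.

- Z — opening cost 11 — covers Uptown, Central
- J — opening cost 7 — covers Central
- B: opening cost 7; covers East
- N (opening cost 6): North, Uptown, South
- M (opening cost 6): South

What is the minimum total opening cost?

20

Choose J, B, and N: together they cover North, East, Uptown, Central, South — every zone.
Total opening cost: 7 + 7 + 6 = 20.
No cover costs less than 20.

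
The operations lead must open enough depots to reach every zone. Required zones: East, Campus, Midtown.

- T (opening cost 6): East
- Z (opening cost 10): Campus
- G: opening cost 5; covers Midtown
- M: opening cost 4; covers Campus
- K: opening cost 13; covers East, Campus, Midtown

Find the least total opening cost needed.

This is an integer covering problem.
The greedy cost-per-new-zone heuristic would pick M, G, and T for 15, but a cheaper cover exists.
K alone covers East, Campus, Midtown — every zone.
Total opening cost: 13.
No cover costs less than 13.

13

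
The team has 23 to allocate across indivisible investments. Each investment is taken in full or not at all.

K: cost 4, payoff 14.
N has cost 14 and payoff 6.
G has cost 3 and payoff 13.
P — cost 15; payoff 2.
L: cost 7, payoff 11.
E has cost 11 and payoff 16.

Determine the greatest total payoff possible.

This is a 0-1 knapsack instance.
Take K, G, and E: cost 4 + 3 + 11 = 18 ≤ 23, payoff 14 + 13 + 16 = 43.
No other feasible combination does better.

43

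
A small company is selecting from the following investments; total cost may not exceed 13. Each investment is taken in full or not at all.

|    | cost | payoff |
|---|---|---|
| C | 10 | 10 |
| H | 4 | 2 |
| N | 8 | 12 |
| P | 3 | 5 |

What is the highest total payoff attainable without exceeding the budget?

Treat it as a binary knapsack problem.
C + P: cost 10 + 3 = 13 ≤ 13, payoff 10 + 5 = 15.
N + P: cost 8 + 3 = 11 ≤ 13, payoff 12 + 5 = 17.
H + N: cost 4 + 8 = 12 ≤ 13, payoff 2 + 12 = 14.
Best is N and P with total payoff 17.

17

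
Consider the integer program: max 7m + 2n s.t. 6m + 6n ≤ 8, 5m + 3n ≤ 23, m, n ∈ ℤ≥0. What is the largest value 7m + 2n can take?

7

Relaxing integrality, the LP optimum is 9.33 at (m,n) = (1.33, 0), which is not an integer point.
(m,n)=(1,0): 6·1+6·0=6≤8, 5·1+3·0=5≤23, objective 7.
(m,n)=(0,1): 6·0+6·1=6≤8, 5·0+3·1=3≤23, objective 2.
(m,n)=(0,0): 6·0+6·0=0≤8, 5·0+3·0=0≤23, objective 0.
No feasible integer point exceeds 7.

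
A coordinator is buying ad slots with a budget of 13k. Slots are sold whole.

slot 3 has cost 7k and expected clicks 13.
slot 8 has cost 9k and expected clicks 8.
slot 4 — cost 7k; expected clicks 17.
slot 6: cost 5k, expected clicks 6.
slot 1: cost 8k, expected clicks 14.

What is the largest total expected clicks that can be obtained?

Take slot 4 and slot 6: cost 7 + 5 = 12 ≤ 13, expected clicks 17 + 6 = 23.
No other feasible combination does better.

23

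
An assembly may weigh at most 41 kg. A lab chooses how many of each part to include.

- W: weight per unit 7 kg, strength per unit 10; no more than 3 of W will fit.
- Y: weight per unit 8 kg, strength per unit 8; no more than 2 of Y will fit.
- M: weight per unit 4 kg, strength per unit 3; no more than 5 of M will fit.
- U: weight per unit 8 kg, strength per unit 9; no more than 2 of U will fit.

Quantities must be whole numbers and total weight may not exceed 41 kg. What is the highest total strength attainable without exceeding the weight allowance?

W has the best ratio (10/7); taking only W gives at most 3×10 = 30 (stopped by the supply cap of 3).
Mixing does better — 3×W, 1×M, and 2×U: weight 41 ≤ 41, strength 3·10 + 1·3 + 2·9 = 51.

51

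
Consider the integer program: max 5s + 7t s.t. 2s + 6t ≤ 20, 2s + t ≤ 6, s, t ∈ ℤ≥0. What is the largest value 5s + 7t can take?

Relaxing integrality, the LP optimum is 27.60 at (s,t) = (1.6, 2.8), which is not an integer point.
(s,t)=(1,3): 2·1+6·3=20≤20, 2·1+1·3=5≤6, objective 26.
(s,t)=(2,2): 2·2+6·2=16≤20, 2·2+1·2=6≤6, objective 24.
(s,t)=(0,3): 2·0+6·3=18≤20, 2·0+1·3=3≤6, objective 21.
Maximum is 26 at (s,t)=(1,3).

26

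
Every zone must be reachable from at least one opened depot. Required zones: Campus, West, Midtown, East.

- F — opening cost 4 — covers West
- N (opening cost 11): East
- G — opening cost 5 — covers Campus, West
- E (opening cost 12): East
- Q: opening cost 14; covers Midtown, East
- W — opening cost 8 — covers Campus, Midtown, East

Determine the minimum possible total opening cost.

The greedy cost-per-new-zone heuristic would pick G and W for 13, but a cheaper cover exists.
Choose F and W: together they cover Campus, West, Midtown, East — every zone.
Total opening cost: 4 + 8 = 12.
No cover costs less than 12.

12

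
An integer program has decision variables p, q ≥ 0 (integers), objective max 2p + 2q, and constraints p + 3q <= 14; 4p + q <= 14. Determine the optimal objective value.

Relaxing integrality, the LP optimum is 12.73 at (p,q) = (2.55, 3.82), which is not an integer point.
(p,q)=(2,4): 1·2+3·4=14≤14, 4·2+1·4=12≤14, objective 12.
(p,q)=(1,4): 1·1+3·4=13≤14, 4·1+1·4=8≤14, objective 10.
No feasible integer point exceeds 12.

12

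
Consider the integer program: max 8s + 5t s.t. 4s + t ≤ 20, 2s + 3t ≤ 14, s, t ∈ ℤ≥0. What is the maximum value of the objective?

42

(s,t)=(4,2): 4·4+1·2=18≤20, 2·4+3·2=14≤14, objective 42.
(s,t)=(5,0): 4·5+1·0=20≤20, 2·5+3·0=10≤14, objective 40.
Maximum is 42 at (s,t)=(4,2).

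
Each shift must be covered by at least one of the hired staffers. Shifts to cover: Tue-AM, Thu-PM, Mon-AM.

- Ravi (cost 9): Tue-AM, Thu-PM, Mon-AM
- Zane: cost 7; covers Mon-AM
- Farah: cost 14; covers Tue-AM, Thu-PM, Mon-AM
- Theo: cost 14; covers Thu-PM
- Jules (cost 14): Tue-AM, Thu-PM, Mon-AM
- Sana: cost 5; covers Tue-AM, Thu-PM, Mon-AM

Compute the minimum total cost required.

5

Sana alone covers Tue-AM, Thu-PM, Mon-AM — every shift.
Total cost: 5.
No cover costs less than 5.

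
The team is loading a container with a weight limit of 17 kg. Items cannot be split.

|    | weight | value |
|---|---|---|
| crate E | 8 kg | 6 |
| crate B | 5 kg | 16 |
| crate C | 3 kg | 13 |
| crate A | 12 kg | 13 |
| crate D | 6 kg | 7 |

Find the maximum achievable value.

36

crate B + crate C: weight 5 + 3 = 8 ≤ 17, value 16 + 13 = 29.
crate B + crate C + crate D: weight 5 + 3 + 6 = 14 ≤ 17, value 16 + 13 + 7 = 36.
crate E + crate B + crate C: weight 8 + 5 + 3 = 16 ≤ 17, value 6 + 16 + 13 = 35.
Best is crate B, crate C, and crate D with total value 36.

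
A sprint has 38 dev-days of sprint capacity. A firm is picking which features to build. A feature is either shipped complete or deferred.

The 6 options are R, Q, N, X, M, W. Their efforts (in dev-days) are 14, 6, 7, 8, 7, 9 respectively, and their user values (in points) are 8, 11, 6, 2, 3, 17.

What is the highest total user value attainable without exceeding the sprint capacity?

This is an integer program with binary decision variables.
Take R, Q, N, and W: effort 14 + 6 + 7 + 9 = 36 ≤ 38, user value 8 + 11 + 6 + 17 = 42.
No other feasible combination does better.

42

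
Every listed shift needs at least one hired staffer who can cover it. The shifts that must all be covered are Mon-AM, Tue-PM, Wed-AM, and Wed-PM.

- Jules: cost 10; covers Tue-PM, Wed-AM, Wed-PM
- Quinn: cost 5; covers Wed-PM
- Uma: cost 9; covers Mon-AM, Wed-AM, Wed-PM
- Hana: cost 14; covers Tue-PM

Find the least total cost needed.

19

Choose Jules and Uma: together they cover Mon-AM, Tue-PM, Wed-AM, Wed-PM — every shift.
Total cost: 10 + 9 = 19.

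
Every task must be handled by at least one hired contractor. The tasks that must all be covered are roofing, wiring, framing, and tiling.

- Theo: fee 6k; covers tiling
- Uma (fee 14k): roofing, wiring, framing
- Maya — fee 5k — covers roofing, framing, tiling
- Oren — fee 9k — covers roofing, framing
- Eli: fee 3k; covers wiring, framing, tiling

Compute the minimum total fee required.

8

Choose Maya and Eli: together they cover roofing, wiring, framing, tiling — every task.
Total fee: 5 + 3 = 8.
No cover costs less than 8.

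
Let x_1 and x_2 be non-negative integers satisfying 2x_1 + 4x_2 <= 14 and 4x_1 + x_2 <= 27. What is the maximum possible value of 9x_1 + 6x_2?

Relaxing integrality, the LP optimum is 61.29 at (x_1,x_2) = (6.71, 0.143), which is not an integer point.
(x_1,x_2)=(6,0): 2·6+4·0=12≤14, 4·6+1·0=24≤27, objective 54.
(x_1,x_2)=(5,1): 2·5+4·1=14≤14, 4·5+1·1=21≤27, objective 51.
(x_1,x_2)=(5,0): 2·5+4·0=10≤14, 4·5+1·0=20≤27, objective 45.
No feasible integer point exceeds 54.

54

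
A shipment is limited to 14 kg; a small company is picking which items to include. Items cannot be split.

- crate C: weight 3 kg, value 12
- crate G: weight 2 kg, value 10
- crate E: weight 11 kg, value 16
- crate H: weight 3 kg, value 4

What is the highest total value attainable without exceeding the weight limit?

Take crate C and crate E: weight 3 + 11 = 14 ≤ 14, value 12 + 16 = 28.
No other feasible combination does better.

28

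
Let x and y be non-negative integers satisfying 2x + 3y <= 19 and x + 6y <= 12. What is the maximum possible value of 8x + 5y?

72

(x,y)=(9,0): 2·9+3·0=18≤19, 1·9+6·0=9≤12, objective 72.
(x,y)=(8,0): 2·8+3·0=16≤19, 1·8+6·0=8≤12, objective 64.
No feasible integer point exceeds 72.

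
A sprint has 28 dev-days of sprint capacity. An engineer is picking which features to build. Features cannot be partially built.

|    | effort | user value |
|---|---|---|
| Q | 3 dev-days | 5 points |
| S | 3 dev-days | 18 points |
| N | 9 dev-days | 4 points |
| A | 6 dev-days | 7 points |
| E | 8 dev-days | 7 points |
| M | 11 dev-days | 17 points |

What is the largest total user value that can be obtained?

Take S, A, E, and M: effort 3 + 6 + 8 + 11 = 28 ≤ 28, user value 18 + 7 + 7 + 17 = 49.
No other feasible combination does better.

49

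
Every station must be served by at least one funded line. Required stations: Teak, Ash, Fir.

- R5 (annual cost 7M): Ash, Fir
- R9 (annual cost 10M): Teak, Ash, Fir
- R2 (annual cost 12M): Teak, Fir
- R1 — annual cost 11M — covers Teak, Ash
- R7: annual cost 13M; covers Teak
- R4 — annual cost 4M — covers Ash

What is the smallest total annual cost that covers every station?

R9 alone covers Teak, Ash, Fir — every station.
Total annual cost: 10.

10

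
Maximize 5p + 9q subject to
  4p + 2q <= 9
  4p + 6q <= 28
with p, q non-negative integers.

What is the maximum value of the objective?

36

The continuous relaxation peaks at (0, 4.5) with value 40.50; rounding to a feasible lattice point costs some objective.
(p,q)=(0,4): 4·0+2·4=8≤9, 4·0+6·4=24≤28, objective 36.
(p,q)=(0,3): 4·0+2·3=6≤9, 4·0+6·3=18≤28, objective 27.
Maximum is 36 at (p,q)=(0,4).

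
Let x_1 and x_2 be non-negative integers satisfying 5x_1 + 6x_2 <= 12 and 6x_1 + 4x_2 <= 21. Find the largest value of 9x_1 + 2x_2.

18

(x_1,x_2)=(2,0): 5·2+6·0=10≤12, 6·2+4·0=12≤21, objective 18.
(x_1,x_2)=(1,1): 5·1+6·1=11≤12, 6·1+4·1=10≤21, objective 11.
Maximum is 18 at (x_1,x_2)=(2,0).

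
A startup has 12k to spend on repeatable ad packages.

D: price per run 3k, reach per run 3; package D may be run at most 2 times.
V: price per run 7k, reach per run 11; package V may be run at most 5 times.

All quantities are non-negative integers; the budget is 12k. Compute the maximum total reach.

V has the best ratio (11/7); taking only V gives at most 1×11 = 11 (stopped by the price limit).
Mixing does better — 1×D and 1×V: price 10 ≤ 12, reach 1·3 + 1·11 = 14.

14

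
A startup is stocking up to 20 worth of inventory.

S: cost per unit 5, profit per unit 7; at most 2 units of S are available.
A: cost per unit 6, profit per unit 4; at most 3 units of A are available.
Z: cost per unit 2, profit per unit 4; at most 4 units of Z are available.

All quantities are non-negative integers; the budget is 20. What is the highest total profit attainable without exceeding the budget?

Take 2×S and 4×Z: cost 18 ≤ 20, profit 2·7 + 4·4 = 30.
Z has the best ratio (4/2) and is taken to its limit of 4; remaining capacity is filled optimally with the others.

30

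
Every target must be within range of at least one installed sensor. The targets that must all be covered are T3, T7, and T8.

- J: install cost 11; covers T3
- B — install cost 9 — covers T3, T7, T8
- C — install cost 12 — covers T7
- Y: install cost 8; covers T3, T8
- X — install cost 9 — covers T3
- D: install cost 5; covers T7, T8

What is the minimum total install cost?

9

The greedy cost-per-new-target heuristic would pick D and Y for 13, but a cheaper cover exists.
B alone covers T3, T7, T8 — every target.
Total install cost: 9.
No cover costs less than 9.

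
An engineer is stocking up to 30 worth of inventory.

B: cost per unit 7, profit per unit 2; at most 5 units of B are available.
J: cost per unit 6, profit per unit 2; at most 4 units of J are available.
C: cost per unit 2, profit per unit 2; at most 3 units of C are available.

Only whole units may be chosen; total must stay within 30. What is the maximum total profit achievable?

14

This is a bounded integer knapsack.
C has the best ratio (2/2); taking only C gives at most 3×2 = 6 (stopped by the supply cap of 3).
Mixing does better — 4×J and 3×C: cost 30 ≤ 30, profit 4·2 + 3·2 = 14.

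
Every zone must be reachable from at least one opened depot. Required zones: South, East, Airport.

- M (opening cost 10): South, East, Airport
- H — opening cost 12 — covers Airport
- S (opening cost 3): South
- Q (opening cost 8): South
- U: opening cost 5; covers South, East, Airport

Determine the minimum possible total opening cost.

U alone covers South, East, Airport — every zone.
Total opening cost: 5.
No cover costs less than 5.

5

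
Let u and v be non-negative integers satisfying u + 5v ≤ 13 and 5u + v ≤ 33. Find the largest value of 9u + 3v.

57

(u,v)=(6,1): 1·6+5·1=11≤13, 5·6+1·1=31≤33, objective 57.
(u,v)=(6,0): 1·6+5·0=6≤13, 5·6+1·0=30≤33, objective 54.
Maximum is 57 at (u,v)=(6,1).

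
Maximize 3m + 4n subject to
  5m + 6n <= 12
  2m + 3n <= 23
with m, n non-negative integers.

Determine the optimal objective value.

8

(m,n)=(0,2) is feasible, giving 8.
(m,n)=(1,1) is feasible, giving 7.
(m,n)=(0,1) is feasible, giving 4.
The best lattice point is (0,2), giving 8.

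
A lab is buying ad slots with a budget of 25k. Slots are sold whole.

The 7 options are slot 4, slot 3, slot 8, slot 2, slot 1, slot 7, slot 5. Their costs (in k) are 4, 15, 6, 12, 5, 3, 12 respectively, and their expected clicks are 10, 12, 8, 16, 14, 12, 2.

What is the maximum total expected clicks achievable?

slot 4 + slot 8 + slot 1 + slot 7: cost 4 + 6 + 5 + 3 = 18 ≤ 25, expected clicks 10 + 8 + 14 + 12 = 44.
slot 4 + slot 8 + slot 2 + slot 7: cost 4 + 6 + 12 + 3 = 25 ≤ 25, expected clicks 10 + 8 + 16 + 12 = 46.
slot 4 + slot 2 + slot 1 + slot 7: cost 4 + 12 + 5 + 3 = 24 ≤ 25, expected clicks 10 + 16 + 14 + 12 = 52.
Best is slot 4, slot 2, slot 1, and slot 7 with total expected clicks 52.

52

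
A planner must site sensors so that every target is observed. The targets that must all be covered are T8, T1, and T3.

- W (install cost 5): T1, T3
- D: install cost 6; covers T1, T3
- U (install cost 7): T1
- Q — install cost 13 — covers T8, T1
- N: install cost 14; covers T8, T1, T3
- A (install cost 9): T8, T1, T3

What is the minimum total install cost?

A alone covers T8, T1, T3 — every target.
Total install cost: 9.

9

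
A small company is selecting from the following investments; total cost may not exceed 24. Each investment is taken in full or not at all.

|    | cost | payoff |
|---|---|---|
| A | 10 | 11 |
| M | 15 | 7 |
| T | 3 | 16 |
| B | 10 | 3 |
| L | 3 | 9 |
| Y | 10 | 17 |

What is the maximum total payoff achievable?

44

Allowing fractional choices, the relaxed optimum would be about 50.8, but investments are indivisible.
T + L + Y: cost 3 + 3 + 10 = 16 ≤ 24, payoff 16 + 9 + 17 = 42.
A + T + Y: cost 10 + 3 + 10 = 23 ≤ 24, payoff 11 + 16 + 17 = 44.
A + L + Y: cost 10 + 3 + 10 = 23 ≤ 24, payoff 11 + 9 + 17 = 37.
Best is A, T, and Y with total payoff 44.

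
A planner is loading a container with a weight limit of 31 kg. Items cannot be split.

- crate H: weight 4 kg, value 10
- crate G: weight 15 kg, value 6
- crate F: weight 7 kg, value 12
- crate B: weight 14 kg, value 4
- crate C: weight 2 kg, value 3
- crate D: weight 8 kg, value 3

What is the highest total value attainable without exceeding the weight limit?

31

Allowing fractional choices, the relaxed optimum would be about 32.1, but items are indivisible.
crate H + crate F + crate B + crate C: weight 4 + 7 + 14 + 2 = 27 ≤ 31, value 10 + 12 + 4 + 3 = 29.
crate H + crate G + crate F + crate C: weight 4 + 15 + 7 + 2 = 28 ≤ 31, value 10 + 6 + 12 + 3 = 31.
Best is crate H, crate G, crate F, and crate C with total value 31.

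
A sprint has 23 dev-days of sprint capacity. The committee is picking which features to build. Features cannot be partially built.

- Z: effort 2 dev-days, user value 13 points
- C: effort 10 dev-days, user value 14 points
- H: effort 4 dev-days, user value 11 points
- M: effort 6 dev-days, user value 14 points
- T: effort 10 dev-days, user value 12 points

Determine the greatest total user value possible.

52

Take Z, C, H, and M: effort 2 + 10 + 4 + 6 = 22 ≤ 23, user value 13 + 14 + 11 + 14 = 52.
No other feasible combination does better.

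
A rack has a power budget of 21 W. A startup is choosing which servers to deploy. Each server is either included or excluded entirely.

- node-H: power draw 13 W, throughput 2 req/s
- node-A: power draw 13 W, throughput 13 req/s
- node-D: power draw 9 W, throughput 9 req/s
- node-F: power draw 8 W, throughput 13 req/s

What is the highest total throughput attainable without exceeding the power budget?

node-A + node-F: power draw 13 + 8 = 21 ≤ 21, throughput 13 + 13 = 26.
node-D + node-F: power draw 9 + 8 = 17 ≤ 21, throughput 9 + 13 = 22.
Best is node-A and node-F with total throughput 26.

26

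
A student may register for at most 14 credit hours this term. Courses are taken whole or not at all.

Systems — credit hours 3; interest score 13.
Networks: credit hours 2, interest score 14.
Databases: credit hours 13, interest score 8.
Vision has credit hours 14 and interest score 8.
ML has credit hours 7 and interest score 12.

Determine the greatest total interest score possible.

Take Systems, Networks, and ML: credit hours 3 + 2 + 7 = 12 ≤ 14, interest score 13 + 14 + 12 = 39.
No other feasible combination does better.

39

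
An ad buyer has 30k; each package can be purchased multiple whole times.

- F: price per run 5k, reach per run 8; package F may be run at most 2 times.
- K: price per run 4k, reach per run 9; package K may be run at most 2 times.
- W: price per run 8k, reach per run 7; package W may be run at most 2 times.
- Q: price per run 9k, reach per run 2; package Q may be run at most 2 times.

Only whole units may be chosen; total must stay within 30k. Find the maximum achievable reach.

41

Take 2×F, 2×K, and 1×W: price 26 ≤ 30, reach 2·8 + 2·9 + 1·7 = 41.
K has the best ratio (9/4) and is taken to its limit of 2; remaining capacity is filled optimally with the others.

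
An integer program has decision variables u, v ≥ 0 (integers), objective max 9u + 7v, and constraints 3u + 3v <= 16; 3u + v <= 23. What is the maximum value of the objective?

(u,v)=(5,0): 3·5+3·0=15≤16, 3·5+1·0=15≤23, objective 45.
(u,v)=(4,1): 3·4+3·1=15≤16, 3·4+1·1=13≤23, objective 43.
(u,v)=(4,0): 3·4+3·0=12≤16, 3·4+1·0=12≤23, objective 36.
The best lattice point is (5,0), giving 45.

45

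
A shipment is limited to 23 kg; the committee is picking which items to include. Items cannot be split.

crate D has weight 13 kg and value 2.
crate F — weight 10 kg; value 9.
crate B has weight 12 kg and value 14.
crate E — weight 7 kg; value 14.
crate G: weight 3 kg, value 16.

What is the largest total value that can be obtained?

44

Allowing fractional choices, the relaxed optimum would be about 44.9, but items are indivisible.
crate B + crate E + crate G: weight 12 + 7 + 3 = 22 ≤ 23, value 14 + 14 + 16 = 44.
crate D + crate E + crate G: weight 13 + 7 + 3 = 23 ≤ 23, value 2 + 14 + 16 = 32.
crate F + crate E + crate G: weight 10 + 7 + 3 = 20 ≤ 23, value 9 + 14 + 16 = 39.
Best is crate B, crate E, and crate G with total value 44.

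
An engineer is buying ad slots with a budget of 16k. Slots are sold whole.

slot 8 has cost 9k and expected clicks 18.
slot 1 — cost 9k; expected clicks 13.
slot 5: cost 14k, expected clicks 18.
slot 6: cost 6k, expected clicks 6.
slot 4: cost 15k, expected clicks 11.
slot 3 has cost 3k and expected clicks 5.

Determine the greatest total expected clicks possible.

Allowing fractional choices, the relaxed optimum would be about 28.8, but ad slots are indivisible.
slot 8 + slot 6: cost 9 + 6 = 15 ≤ 16, expected clicks 18 + 6 = 24.
slot 1 + slot 6: cost 9 + 6 = 15 ≤ 16, expected clicks 13 + 6 = 19.
slot 8 + slot 3: cost 9 + 3 = 12 ≤ 16, expected clicks 18 + 5 = 23.
Best is slot 8 and slot 6 with total expected clicks 24.

24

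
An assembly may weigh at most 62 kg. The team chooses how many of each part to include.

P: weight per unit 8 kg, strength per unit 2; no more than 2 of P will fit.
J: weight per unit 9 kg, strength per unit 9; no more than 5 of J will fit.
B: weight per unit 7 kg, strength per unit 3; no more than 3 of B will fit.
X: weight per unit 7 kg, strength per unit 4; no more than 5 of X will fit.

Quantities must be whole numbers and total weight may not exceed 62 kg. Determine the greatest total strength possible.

53

J has the best ratio (9/9); taking only J gives at most 5×9 = 45 (stopped by the supply cap of 5).
Mixing does better — 5×J and 2×X: weight 59 ≤ 62, strength 5·9 + 2·4 = 53.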